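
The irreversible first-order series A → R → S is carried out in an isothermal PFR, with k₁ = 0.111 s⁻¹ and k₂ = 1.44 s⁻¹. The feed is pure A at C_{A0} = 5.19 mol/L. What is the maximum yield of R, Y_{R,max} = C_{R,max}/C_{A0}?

0.0622

For a first-order series the maximum intermediate yield is C_{R,max}/C_{A0} = (k₁/k₂)^[k₂/(k₂−k₁)].
= (0.111/1.44)^(1.44/(1.44−0.111)) = (0.07708)^(1.084) = 0.06223.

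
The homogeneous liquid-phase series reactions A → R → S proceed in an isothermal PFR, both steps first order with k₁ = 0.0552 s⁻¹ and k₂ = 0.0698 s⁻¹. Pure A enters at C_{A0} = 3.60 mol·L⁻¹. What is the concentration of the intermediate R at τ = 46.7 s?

The intermediate concentration in a first-order A→B→C sequence is C_R = k₁C_{A0}(e^(−k₁τ) − e^(−k₂τ))/(k₂−k₁).
e^(−k₁τ) = e^(−0.0552×46.7) = e^(−2.578) = 0.07594; e^(−k₂τ) = e^(−3.260) = 0.03840.
C_R = 0.0552×3.60/(0.0698−0.0552) × (0.07594−0.03840) = 13.61×0.03754 = 0.5109 mol·L⁻¹.

0.511 mol·L⁻¹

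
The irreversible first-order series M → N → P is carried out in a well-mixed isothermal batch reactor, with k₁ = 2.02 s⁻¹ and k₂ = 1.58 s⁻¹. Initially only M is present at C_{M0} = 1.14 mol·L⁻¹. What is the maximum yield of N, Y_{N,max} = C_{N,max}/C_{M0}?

At the optimum, C_{N,max}/C_{M0} = (k₁/k₂)^[k₂/(k₂−k₁)].
= (2.02/1.58)^(1.58/(1.58−2.02)) = (1.278)^(-3.591) = 0.4139.

0.414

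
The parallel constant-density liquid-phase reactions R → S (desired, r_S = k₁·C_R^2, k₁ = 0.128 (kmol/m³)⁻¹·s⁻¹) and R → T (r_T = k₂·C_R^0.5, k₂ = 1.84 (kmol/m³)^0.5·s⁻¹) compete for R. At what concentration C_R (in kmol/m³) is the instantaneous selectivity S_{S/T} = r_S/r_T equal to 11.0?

29.2 kmol/m³

S_{S/T} = (k₁/k₂)·C_R^1.5 ⇒ C_R = (S·k₂/k₁)^(1/1.5).
= (11.0×1.84/0.128)^(0.6667) = (158.1)^(0.6667) = 29.2 kmol/m³.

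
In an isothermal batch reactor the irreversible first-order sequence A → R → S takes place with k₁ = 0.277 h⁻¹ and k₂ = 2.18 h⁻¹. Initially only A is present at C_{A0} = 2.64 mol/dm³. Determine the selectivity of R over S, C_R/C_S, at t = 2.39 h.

0.181

Solving the coupled first-order balances gives C_R(t) = [k₁/(k₂−k₁)]·C_{A0}·(e^(−k₁t) − e^(−k₂t)).
e^(−k₁t) = e^(−0.277×2.39) = e^(−0.6620) = 0.5158; e^(−k₂t) = e^(−5.210) = 0.005461.
C_R = 0.277×2.64/(2.18−0.277) × (0.5158−0.005461) = 0.3843×0.5103 = 0.1961 mol/dm³.
C_A = C_{A0}e^(−k₁t) = 1.362 mol/dm³, so C_S = C_{A0}−C_A−C_R = 1.082 mol/dm³; C_R/C_S = 0.181.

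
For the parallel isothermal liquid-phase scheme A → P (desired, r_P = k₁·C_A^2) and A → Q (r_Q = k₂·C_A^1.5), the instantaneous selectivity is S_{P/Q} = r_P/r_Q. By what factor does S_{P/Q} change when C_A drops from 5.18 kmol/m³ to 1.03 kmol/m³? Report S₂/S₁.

0.446

S_{P/Q} = (k₁/k₂)·C_A^0.5, so S₂/S₁ = (C_{A,2}/C_{A,1})^0.5.
= (1.03/5.18)^0.5 = (0.1988)^0.5 = 0.446.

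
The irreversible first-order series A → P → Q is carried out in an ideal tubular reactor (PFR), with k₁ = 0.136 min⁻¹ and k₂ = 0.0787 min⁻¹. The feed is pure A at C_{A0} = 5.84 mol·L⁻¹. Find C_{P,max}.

2.76 mol·L⁻¹

At the optimum, C_{P,max}/C_{A0} = (k₁/k₂)^[k₂/(k₂−k₁)].
= (0.136/0.0787)^(0.0787/(0.0787−0.136)) = (1.728)^(-1.373) = 0.4718.
C_{P,max} = 0.4718×5.84 = 2.76 mol·L⁻¹.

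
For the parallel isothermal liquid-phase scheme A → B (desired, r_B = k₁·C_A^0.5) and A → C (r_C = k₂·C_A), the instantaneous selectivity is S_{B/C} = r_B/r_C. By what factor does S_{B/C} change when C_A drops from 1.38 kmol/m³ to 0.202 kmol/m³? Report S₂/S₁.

2.61

S_{B/C} = (k₁/k₂)·C_A^-0.5, so S₂/S₁ = (C_{A,2}/C_{A,1})^-0.5.
= (0.202/1.38)^(-0.5) = (0.1464)^(-0.5) = 2.61.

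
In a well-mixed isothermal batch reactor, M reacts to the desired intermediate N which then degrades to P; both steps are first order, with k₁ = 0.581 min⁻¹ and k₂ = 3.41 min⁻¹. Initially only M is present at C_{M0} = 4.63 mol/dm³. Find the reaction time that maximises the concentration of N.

Setting dC_N/dt = 0 gives t_opt = ln(k₂/k₁)/(k₂−k₁).
= ln(3.41/0.581)/(3.41−0.581) = ln(5.869)/2.829 = 1.770/2.829 = 0.626 min.

0.626 min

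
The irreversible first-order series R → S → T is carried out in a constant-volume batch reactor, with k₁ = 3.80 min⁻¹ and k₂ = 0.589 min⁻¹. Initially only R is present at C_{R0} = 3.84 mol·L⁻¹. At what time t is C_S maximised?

The intermediate peaks when r₁ = r₂, i.e. k₁e^(−k₁t) = k₂e^(−k₂t), giving t_opt = ln(k₂/k₁)/(k₂−k₁).
= ln(0.589/3.80)/(0.589−3.80) = ln(0.1550)/-3.211 = -1.864/-3.211 = 0.581 min.

0.581 min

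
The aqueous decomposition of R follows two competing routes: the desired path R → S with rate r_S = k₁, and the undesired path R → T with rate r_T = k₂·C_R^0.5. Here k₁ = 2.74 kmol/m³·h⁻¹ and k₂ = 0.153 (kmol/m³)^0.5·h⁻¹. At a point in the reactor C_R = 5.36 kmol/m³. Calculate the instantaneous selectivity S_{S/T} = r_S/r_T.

7.74

S_{S/T} = r_S/r_T = (k₁)/(k₂·C_R^0.5) = (k₁/k₂)·C_R^-0.5.
= (2.74) / (0.153×5.360^0.5) = 2.740/0.3542 = 7.74.
The undesired path is higher order in R, so low C_R (CSTR or dilute feed) favours S.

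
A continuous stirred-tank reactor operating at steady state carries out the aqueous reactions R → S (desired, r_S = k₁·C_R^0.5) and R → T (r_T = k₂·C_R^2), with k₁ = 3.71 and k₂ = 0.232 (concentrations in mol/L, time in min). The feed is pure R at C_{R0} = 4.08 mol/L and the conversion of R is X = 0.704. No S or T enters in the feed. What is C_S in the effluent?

Exit C_R = C_{R0}(1−X) = 4.08×0.296 = 1.208 mol/L.
A CSTR operates uniformly at the exit composition, giving r_S = 4.077 and r_T = 0.3384 (each k·C_R^n at C_R = 1.208).
Fraction of consumed R going to S: r_S/(r_S+r_T) = 0.9234.
C_S = 0.9234·C_{R0}·X = 0.9234×4.08×0.704 = 2.65 mol/L.

2.65 mol/L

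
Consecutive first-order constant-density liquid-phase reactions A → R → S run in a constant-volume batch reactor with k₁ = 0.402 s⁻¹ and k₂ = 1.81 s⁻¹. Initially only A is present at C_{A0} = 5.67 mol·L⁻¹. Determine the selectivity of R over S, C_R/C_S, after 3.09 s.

0.129

Solving the coupled first-order balances gives C_R(t) = [k₁/(k₂−k₁)]·C_{A0}·(e^(−k₁t) − e^(−k₂t)).
e^(−k₁t) = e^(−0.402×3.09) = e^(−1.242) = 0.2888; e^(−k₂t) = e^(−5.593) = 0.003724.
C_R = 0.402×5.67/(1.81−0.402) × (0.2888−0.003724) = 1.619×0.2850 = 0.4614 mol·L⁻¹.
C_A = C_{A0}e^(−k₁t) = 1.637 mol·L⁻¹, so C_S = C_{A0}−C_A−C_R = 3.571 mol·L⁻¹; C_R/C_S = 0.129.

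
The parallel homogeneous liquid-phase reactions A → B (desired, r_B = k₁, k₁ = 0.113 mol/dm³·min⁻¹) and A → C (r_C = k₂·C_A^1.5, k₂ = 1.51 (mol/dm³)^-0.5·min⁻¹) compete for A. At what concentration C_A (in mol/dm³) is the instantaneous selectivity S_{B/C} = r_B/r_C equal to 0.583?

0.254 mol/dm³

S_{B/C} = (k₁/k₂)·C_A^-1.5 ⇒ C_A = (S·k₂/k₁)^(1/(-1.5)).
= (0.583×1.51/0.113)^(-0.6667) = (7.791)^(-0.6667) = 0.254 mol/dm³.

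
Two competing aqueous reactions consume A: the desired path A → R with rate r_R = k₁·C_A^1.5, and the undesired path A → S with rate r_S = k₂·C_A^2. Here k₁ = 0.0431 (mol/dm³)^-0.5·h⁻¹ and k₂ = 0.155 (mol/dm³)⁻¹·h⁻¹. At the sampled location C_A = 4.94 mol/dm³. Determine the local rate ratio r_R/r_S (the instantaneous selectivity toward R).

0.125

S_{R/S} = r_R/r_S = (k₁·C_A^1.5)/(k₂·C_A^2) = (k₁/k₂)·C_A^-0.5.
= (0.0431×4.940^1.5) / (0.155×4.940^2) = 0.4732/3.783 = 0.125.
The undesired path is higher order in A, so low C_A (CSTR or dilute feed) favours R.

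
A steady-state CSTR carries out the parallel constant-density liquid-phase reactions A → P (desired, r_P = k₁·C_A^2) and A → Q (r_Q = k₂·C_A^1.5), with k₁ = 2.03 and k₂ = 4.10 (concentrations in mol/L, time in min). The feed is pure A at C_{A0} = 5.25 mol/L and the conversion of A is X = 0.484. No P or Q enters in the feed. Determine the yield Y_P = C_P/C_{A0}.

0.217

Exit C_A = C_{A0}(1−X) = 5.25×0.516 = 2.709 mol/L.
Rates in a CSTR are evaluated at the outlet concentration: r_P = 2.03×2.709^2 = 14.90, r_Q = 4.10×2.709^1.5 = 18.28.
Fraction of consumed A going to P: r_P/(r_P+r_Q) = 0.4490.
C_P = 0.4490·C_{A0}·X = 0.4490×5.25×0.484 = 1.14 mol/L; Y_P = C_P/C_{A0} = 0.217.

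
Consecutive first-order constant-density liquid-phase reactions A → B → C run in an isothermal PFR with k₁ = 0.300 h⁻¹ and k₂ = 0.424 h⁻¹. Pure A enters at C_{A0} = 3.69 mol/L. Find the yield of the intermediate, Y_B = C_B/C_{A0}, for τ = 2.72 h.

0.306

The intermediate concentration in a first-order A→B→C sequence is C_B = k₁C_{A0}(e^(−k₁τ) − e^(−k₂τ))/(k₂−k₁).
e^(−k₁τ) = e^(−0.300×2.72) = e^(−0.8160) = 0.4422; e^(−k₂τ) = e^(−1.153) = 0.3156.
C_B = 0.300×3.69/(0.424−0.300) × (0.4422−0.3156) = 8.927×0.1266 = 1.130 mol/L.
Y_B = C_B/C_{A0} = 1.130/3.69 = 0.306.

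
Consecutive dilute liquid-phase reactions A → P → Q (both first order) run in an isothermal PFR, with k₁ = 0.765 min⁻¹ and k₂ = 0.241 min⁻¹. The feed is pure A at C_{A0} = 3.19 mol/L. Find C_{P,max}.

At the optimum, C_{P,max}/C_{A0} = (k₁/k₂)^[k₂/(k₂−k₁)].
= (0.765/0.241)^(0.241/(0.241−0.765)) = (3.174)^(-0.4599) = 0.5879.
C_{P,max} = 0.5879×3.19 = 1.88 mol/L.

1.88 mol/L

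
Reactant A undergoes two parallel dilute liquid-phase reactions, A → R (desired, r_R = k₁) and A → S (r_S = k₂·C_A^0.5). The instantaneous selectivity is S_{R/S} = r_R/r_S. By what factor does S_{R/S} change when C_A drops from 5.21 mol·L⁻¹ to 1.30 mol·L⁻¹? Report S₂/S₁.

S_{R/S} = (k₁/k₂)·C_A^-0.5, so S₂/S₁ = (C_{A,2}/C_{A,1})^-0.5.
= (1.30/5.21)^(-0.5) = (0.2495)^(-0.5) = 2.00.
Selectivity toward R rises as C_A falls — low-concentration operation is favoured.

2.00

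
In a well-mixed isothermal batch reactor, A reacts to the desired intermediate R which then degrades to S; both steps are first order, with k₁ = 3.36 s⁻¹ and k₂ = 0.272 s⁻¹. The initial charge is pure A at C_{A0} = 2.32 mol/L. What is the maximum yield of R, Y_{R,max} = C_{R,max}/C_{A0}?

0.801

For a first-order series the maximum intermediate yield is C_{R,max}/C_{A0} = (k₁/k₂)^[k₂/(k₂−k₁)].
= (3.36/0.272)^(0.272/(0.272−3.36)) = (12.35)^(-0.08808) = 0.8014.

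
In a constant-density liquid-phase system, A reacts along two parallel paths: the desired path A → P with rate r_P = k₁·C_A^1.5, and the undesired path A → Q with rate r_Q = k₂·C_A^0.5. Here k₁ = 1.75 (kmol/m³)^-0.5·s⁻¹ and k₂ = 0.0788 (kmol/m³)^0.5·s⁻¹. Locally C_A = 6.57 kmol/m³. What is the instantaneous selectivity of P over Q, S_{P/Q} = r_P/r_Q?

S_{P/Q} = r_P/r_Q = (k₁·C_A^1.5)/(k₂·C_A^0.5) = (k₁/k₂)·C_A.
= (1.75×6.570^1.5) / (0.0788×6.570^0.5) = 29.47/0.2020 = 146.
Since the desired path is higher order in A, keeping C_A high (PFR or concentrated feed) favours P.

146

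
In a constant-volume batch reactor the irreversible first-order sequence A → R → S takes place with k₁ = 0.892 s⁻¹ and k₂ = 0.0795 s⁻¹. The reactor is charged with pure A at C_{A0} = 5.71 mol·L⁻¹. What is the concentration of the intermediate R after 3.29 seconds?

4.49 mol·L⁻¹

Solving the coupled first-order balances gives C_R(t) = [k₁/(k₂−k₁)]·C_{A0}·(e^(−k₁t) − e^(−k₂t)).
e^(−k₁t) = e^(−0.892×3.29) = e^(−2.935) = 0.05315; e^(−k₂t) = e^(−0.2616) = 0.7699.
C_R = 0.892×5.71/(0.0795−0.892) × (0.05315−0.7699) = (-6.269)×(-0.7167) = 4.493 mol·L⁻¹.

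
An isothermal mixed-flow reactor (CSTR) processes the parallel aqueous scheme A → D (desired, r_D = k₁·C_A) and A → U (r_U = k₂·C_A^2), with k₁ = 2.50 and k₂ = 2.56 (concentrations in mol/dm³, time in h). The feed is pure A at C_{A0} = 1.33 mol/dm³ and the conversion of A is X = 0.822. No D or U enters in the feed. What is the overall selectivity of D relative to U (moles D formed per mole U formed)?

4.13

Exit C_A = C_{A0}(1−X) = 1.33×0.178 = 0.2367 mol/dm³.
A CSTR operates uniformly at the exit composition, giving r_D = 0.5919 and r_U = 0.1435 (each k·C_A^n at C_A = 0.2367).
Overall selectivity = C_D/C_U = r_Dτ/(r_Uτ) = r_D/r_U = 4.13.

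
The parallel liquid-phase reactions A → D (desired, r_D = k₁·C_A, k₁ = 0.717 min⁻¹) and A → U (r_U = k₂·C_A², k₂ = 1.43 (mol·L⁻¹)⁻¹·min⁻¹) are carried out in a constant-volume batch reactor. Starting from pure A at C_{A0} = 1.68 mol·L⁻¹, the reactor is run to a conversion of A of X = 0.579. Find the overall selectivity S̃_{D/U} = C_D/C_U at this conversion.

0.437

C_A = C_{A0}(1−X) = 0.7073 mol·L⁻¹.
Along a PFR/batch, dC_D/dC_A = −r_D/(r_D+r_U) = −k₁/(k₁+k₂·C_A).
Integrating from C_{A0} to C_A: C_D = (0.717/1.43)·ln[(0.717+1.43·1.68)/(0.717+1.43·0.707)] = 0.5014·ln(3.119/1.728) = 0.2960 mol·L⁻¹.
C_U = (C_{A0}−C_A)−C_D = 0.6767 mol·L⁻¹; S̃_{D/U} = 0.2960/0.6767 = 0.437.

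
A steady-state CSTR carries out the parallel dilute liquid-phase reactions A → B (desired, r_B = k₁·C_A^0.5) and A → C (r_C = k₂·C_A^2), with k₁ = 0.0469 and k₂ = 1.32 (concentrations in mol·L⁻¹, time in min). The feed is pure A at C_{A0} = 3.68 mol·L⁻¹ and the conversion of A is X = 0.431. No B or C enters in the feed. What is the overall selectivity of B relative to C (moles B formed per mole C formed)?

0.0117

Exit C_A = C_{A0}(1−X) = 3.68×0.569 = 2.094 mol·L⁻¹.
A CSTR operates uniformly at the exit composition, giving r_B = 0.06787 and r_C = 5.788 (each k·C_A^n at C_A = 2.094).
Overall selectivity = C_B/C_C = r_Bτ/(r_Cτ) = r_B/r_C = 0.0117.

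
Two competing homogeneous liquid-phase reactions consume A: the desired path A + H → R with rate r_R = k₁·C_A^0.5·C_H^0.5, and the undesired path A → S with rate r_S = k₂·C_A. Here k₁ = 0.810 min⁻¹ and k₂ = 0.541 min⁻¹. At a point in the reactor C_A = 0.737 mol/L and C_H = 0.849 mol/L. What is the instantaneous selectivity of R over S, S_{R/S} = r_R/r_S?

S_{R/S} = r_R/r_S = (k₁·C_A^0.5·C_H^0.5)/(k₂·C_A) = (k₁/k₂)·C_A^-0.5·C_H^0.5.
= (0.810×0.7370^0.5×0.8490^0.5) / (0.541×0.7370) = 0.6407/0.3987 = 1.61.
The undesired path is higher order in A, so low C_A (CSTR or dilute feed) favours R.

1.61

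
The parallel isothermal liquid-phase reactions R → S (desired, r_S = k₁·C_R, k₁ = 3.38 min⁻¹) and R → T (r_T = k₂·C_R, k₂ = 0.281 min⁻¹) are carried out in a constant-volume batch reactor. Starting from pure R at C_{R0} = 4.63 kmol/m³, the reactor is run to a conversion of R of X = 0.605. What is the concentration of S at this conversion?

C_R = C_{R0}(1−X) = 1.829 kmol/m³.
Both paths are first order in R, so the instantaneous fraction to S is constant: dC_S/d(−C_R) = k₁/(k₁+k₂) = 0.9232.
C_S = 0.9232·(C_{R0}−C_R) = 0.9232×2.801 = 2.59 kmol/m³.

2.59 kmol/m³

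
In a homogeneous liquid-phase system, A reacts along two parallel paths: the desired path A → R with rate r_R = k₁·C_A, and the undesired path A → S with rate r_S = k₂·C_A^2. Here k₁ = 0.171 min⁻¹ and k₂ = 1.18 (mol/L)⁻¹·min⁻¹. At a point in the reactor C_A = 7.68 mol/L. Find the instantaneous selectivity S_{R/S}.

S_{R/S} = r_R/r_S = (k₁·C_A)/(k₂·C_A^2) = (k₁/k₂)·C_A⁻¹.
= (0.171×7.680) / (1.18×7.680^2) = 1.313/69.60 = 0.0189.

0.0189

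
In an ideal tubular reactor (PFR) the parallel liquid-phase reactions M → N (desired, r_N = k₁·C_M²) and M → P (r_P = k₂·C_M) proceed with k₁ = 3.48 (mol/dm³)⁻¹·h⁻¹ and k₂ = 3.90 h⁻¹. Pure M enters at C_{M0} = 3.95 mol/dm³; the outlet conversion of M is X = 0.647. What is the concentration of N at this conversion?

1.77 mol/dm³

C_M = C_{M0}(1−X) = 1.394 mol/dm³.
Along a PFR/batch, dC_P/dC_M = −r_P/(r_N+r_P) = −k₂/(k₂+k₁·C_M).
Integrating from C_{M0} to C_M: C_P = (3.90/3.48)·ln[(3.90+3.48·3.95)/(3.90+3.48·1.39)] = 1.121·ln(17.65/8.752) = 0.7858 mol/dm³.
Then C_N = (C_{M0}−C_M) − C_P = 2.556 − 0.7858 = 1.770 mol/dm³.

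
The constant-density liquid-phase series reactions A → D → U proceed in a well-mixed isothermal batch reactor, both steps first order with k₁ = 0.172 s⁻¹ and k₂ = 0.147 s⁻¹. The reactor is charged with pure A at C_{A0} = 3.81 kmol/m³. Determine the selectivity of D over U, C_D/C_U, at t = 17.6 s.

For first-order series with pure A initially, C_D(t) = k₁C_{A0}/(k₂−k₁)·(e^(−k₁t) − e^(−k₂t)).
e^(−k₁t) = e^(−0.172×17.6) = e^(−3.027) = 0.04845; e^(−k₂t) = e^(−2.587) = 0.07523.
C_D = 0.172×3.81/(0.147−0.172) × (0.04845−0.07523) = (-26.21)×(-0.02678) = 0.7020 kmol/m³.
C_A = C_{A0}e^(−k₁t) = 0.1846 kmol/m³, so C_U = C_{A0}−C_A−C_D = 2.923 kmol/m³; C_D/C_U = 0.240.

0.240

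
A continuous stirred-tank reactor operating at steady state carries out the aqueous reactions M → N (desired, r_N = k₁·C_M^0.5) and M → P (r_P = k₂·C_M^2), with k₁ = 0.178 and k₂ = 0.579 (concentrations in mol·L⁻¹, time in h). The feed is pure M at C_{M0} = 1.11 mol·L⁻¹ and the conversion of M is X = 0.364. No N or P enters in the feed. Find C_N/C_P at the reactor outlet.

0.518

Exit C_M = C_{M0}(1−X) = 1.11×0.636 = 0.7060 mol·L⁻¹.
In a CSTR the entire volume is at exit conditions, so r_N = 0.178×0.7060^0.5 = 0.1496 and r_P = 0.579×0.7060^2 = 0.2886.
Overall selectivity = C_N/C_P = r_Nτ/(r_Pτ) = r_N/r_P = 0.518.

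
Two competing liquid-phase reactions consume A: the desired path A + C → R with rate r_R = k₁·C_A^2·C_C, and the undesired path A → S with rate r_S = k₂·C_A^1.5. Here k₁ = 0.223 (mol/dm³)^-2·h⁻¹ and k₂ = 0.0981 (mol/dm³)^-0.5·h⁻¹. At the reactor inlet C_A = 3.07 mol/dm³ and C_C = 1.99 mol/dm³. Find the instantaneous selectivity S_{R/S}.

7.93

S_{R/S} = r_R/r_S = (k₁·C_A^2·C_C)/(k₂·C_A^1.5) = (k₁/k₂)·C_A^0.5·C_C.
= (0.223×3.070^2×1.990) / (0.0981×3.070^1.5) = 4.182/0.5277 = 7.93.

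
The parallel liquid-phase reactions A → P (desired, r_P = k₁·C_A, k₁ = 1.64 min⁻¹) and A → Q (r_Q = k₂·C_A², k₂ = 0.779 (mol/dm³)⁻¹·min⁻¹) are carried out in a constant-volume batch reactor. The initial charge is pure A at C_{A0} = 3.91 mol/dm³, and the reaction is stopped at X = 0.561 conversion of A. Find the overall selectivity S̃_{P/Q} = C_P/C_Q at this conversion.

0.771

C_A = C_{A0}(1−X) = 1.716 mol/dm³.
Along a PFR/batch, dC_P/dC_A = −r_P/(r_P+r_Q) = −k₁/(k₁+k₂·C_A).
Integrating from C_{A0} to C_A: C_P = (1.64/0.779)·ln[(1.64+0.779·3.91)/(1.64+0.779·1.72)] = 2.105·ln(4.686/2.977) = 0.9549 mol/dm³.
C_Q = (C_{A0}−C_A)−C_P = 1.239 mol/dm³; S̃_{P/Q} = 0.9549/1.239 = 0.771.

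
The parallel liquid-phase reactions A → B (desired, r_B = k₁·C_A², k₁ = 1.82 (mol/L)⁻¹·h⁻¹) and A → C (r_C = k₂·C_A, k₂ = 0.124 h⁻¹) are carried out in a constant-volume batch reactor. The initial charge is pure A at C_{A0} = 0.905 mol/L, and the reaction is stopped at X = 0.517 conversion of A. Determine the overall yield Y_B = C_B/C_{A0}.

C_A = C_{A0}(1−X) = 0.4371 mol/L.
Along a PFR/batch, dC_C/dC_A = −r_C/(r_B+r_C) = −k₂/(k₂+k₁·C_A).
Integrating from C_{A0} to C_A: C_C = (0.124/1.82)·ln[(0.124+1.82·0.905)/(0.124+1.82·0.437)] = 0.06813·ln(1.771/0.9195) = 0.04466 mol/L.
Then C_B = (C_{A0}−C_A) − C_C = 0.4679 − 0.04466 = 0.4232 mol/L.
Y_B = C_B/C_{A0} = 0.4232/0.905 = 0.468.

0.468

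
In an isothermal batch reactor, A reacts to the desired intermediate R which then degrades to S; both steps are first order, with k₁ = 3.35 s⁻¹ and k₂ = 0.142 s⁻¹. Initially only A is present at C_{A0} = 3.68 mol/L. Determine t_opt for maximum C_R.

The intermediate peaks when r₁ = r₂, i.e. k₁e^(−k₁t) = k₂e^(−k₂t), giving t_opt = ln(k₂/k₁)/(k₂−k₁).
= ln(0.142/3.35)/(0.142−3.35) = ln(0.04239)/-3.208 = -3.161/-3.208 = 0.985 s.

0.985 s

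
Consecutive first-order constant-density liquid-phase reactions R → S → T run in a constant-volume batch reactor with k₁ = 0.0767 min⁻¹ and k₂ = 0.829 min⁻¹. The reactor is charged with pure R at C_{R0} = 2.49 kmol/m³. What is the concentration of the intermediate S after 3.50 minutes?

0.180 kmol/m³

For first-order series with pure R initially, C_S(t) = k₁C_{R0}/(k₂−k₁)·(e^(−k₁t) − e^(−k₂t)).
e^(−k₁t) = e^(−0.0767×3.50) = e^(−0.2685) = 0.7646; e^(−k₂t) = e^(−2.901) = 0.05494.
C_S = 0.0767×2.49/(0.829−0.0767) × (0.7646−0.05494) = 0.2539×0.7096 = 0.1801 kmol/m³.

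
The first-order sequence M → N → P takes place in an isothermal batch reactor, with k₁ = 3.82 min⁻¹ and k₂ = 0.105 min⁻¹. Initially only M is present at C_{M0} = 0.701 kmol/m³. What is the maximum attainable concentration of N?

0.633 kmol/m³

For a first-order series the maximum intermediate yield is C_{N,max}/C_{M0} = (k₁/k₂)^[k₂/(k₂−k₁)].
= (3.82/0.105)^(0.105/(0.105−3.82)) = (36.38)^(-0.02826) = 0.9034.
C_{N,max} = 0.9034×0.701 = 0.633 kmol/m³.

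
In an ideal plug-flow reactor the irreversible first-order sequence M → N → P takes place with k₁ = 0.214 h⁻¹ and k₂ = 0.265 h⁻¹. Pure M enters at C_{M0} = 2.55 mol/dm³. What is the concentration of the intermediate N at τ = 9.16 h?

0.562 mol/dm³

Solving the coupled first-order balances gives C_N(τ) = [k₁/(k₂−k₁)]·C_{M0}·(e^(−k₁τ) − e^(−k₂τ)).
e^(−k₁τ) = e^(−0.214×9.16) = e^(−1.960) = 0.1408; e^(−k₂τ) = e^(−2.427) = 0.08827.
C_N = 0.214×2.55/(0.265−0.214) × (0.1408−0.08827) = 10.70×0.05256 = 0.5624 mol/dm³.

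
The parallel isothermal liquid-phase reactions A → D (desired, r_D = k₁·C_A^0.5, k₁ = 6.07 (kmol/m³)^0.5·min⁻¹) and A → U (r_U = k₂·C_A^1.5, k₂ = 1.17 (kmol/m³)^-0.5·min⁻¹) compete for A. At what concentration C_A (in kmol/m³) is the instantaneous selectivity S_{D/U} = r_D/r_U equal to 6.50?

S_{D/U} = (k₁/k₂)·C_A⁻¹ ⇒ C_A = (S·k₂/k₁)^(-1).
= (6.50×1.17/6.07)^(-1) = (1.253)^(-1) = 0.798 kmol/m³.

0.798 kmol/m³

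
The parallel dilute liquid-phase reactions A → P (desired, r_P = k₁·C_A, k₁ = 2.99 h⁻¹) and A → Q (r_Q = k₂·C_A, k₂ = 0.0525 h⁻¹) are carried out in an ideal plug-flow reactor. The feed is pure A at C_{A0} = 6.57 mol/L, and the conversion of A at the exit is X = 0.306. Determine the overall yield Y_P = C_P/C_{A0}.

0.301

C_A = C_{A0}(1−X) = 4.560 mol/L.
Both paths are first order in A, so the instantaneous fraction to P is constant: dC_P/d(−C_A) = k₁/(k₁+k₂) = 0.9827.
C_P = 0.9827·(C_{A0}−C_A) = 0.9827×2.010 = 1.98 mol/L.
Y_P = C_P/C_{A0} = 1.976/6.57 = 0.301.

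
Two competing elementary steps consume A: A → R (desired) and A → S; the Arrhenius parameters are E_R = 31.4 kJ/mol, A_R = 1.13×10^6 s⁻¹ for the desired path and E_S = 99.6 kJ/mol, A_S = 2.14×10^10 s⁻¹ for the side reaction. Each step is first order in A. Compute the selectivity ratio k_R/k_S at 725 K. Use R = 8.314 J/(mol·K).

4.33

With equal orders, S_{R/S} = k_R/k_S = (A_R/A_S)·exp[(E_S−E_R)/(RT)].
(E_S−E_R)/(RT) = (99.6−31.4)×10³/(8.314×725) = 68200/6028 = 11.31.
k_R/k_S = (1.13×10^6/2.14×10^10)·exp(11.31) = 5.280×10^-5 × 82004 = 4.33.
Since E_R < E_S, lowering the temperature improves selectivity toward R.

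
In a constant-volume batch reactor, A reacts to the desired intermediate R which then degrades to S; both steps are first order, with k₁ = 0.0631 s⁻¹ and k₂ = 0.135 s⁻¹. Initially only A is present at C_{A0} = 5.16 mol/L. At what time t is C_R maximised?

The intermediate peaks when r₁ = r₂, i.e. k₁e^(−k₁t) = k₂e^(−k₂t), giving t_opt = ln(k₂/k₁)/(k₂−k₁).
= ln(0.135/0.0631)/(0.135−0.0631) = ln(2.139)/0.07190 = 0.7606/0.07190 = 10.6 s.

10.6 s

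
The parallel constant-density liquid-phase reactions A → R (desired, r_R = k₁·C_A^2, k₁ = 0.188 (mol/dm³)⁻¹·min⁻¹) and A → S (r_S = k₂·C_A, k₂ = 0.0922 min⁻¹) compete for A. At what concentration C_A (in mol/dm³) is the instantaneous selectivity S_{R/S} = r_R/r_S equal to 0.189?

0.0927 mol/dm³

S_{R/S} = (k₁/k₂)·C_A ⇒ C_A = S·k₂/k₁.
= 0.189×0.0922/0.188 = 0.0927 mol/dm³.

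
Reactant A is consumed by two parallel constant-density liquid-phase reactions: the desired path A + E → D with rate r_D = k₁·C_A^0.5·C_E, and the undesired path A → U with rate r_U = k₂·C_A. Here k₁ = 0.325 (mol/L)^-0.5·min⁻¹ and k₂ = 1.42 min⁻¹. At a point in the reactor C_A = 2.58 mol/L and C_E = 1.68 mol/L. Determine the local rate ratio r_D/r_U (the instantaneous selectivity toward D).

0.239

S_{D/U} = r_D/r_U = (k₁·C_A^0.5·C_E)/(k₂·C_A) = (k₁/k₂)·C_A^-0.5·C_E.
= (0.325×2.580^0.5×1.680) / (1.42×2.580) = 0.8770/3.664 = 0.239.
The undesired path is higher order in A, so low C_A (CSTR or dilute feed) favours D.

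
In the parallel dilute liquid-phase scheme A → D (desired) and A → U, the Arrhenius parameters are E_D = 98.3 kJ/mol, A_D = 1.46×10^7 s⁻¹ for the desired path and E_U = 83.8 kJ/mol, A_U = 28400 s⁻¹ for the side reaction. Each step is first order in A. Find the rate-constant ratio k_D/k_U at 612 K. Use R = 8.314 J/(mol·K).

29.7

With equal orders, S_{D/U} = k_D/k_U = (A_D/A_U)·exp[(E_U−E_D)/(RT)].
(E_U−E_D)/(RT) = (83.8−98.3)×10³/(8.314×612) = -14500/5088 = -2.850.
k_D/k_U = (1.46×10^7/28400)·exp(-2.850) = 514.1 × 0.05786 = 29.7.
Since E_D > E_U, raising the temperature improves selectivity toward D.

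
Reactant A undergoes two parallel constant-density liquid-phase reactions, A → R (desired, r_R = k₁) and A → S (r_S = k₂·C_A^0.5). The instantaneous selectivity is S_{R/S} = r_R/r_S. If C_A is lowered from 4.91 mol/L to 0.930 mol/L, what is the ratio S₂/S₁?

2.30

S_{R/S} = (k₁/k₂)·C_A^-0.5, so S₂/S₁ = (C_{A,2}/C_{A,1})^-0.5.
= (0.930/4.91)^(-0.5) = (0.1894)^(-0.5) = 2.30.
Selectivity toward R rises as C_A falls — low-concentration operation is favoured.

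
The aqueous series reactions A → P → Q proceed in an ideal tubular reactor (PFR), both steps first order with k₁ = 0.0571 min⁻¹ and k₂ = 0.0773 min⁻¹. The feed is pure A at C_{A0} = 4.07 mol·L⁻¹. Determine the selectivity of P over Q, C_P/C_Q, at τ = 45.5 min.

0.158

Solving the coupled first-order balances gives C_P(τ) = [k₁/(k₂−k₁)]·C_{A0}·(e^(−k₁τ) − e^(−k₂τ)).
e^(−k₁τ) = e^(−0.0571×45.5) = e^(−2.598) = 0.07442; e^(−k₂τ) = e^(−3.517) = 0.02968.
C_P = 0.0571×4.07/(0.0773−0.0571) × (0.07442−0.02968) = 11.50×0.04473 = 0.5147 mol·L⁻¹.
C_A = C_{A0}e^(−k₁τ) = 0.3029 mol·L⁻¹, so C_Q = C_{A0}−C_A−C_P = 3.252 mol·L⁻¹; C_P/C_Q = 0.158.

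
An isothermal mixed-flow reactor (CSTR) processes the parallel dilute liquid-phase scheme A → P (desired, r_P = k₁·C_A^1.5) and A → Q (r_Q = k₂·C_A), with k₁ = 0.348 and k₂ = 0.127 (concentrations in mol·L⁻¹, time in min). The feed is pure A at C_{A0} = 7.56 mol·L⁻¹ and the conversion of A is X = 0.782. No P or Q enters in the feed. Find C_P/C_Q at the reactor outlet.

3.52

Exit C_A = C_{A0}(1−X) = 7.56×0.218 = 1.648 mol·L⁻¹.
Rates in a CSTR are evaluated at the outlet concentration: r_P = 0.348×1.648^1.5 = 0.7363, r_Q = 0.127×1.648 = 0.2093.
Overall selectivity = C_P/C_Q = r_Pτ/(r_Qτ) = r_P/r_Q = 3.52.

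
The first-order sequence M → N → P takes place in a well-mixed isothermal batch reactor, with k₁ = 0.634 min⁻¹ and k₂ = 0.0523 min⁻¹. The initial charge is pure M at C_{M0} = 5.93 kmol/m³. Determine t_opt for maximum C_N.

4.29 min

The intermediate peaks when r₁ = r₂, i.e. k₁e^(−k₁t) = k₂e^(−k₂t), giving t_opt = ln(k₂/k₁)/(k₂−k₁).
= ln(0.0523/0.634)/(0.0523−0.634) = ln(0.08249)/-0.5817 = -2.495/-0.5817 = 4.29 min.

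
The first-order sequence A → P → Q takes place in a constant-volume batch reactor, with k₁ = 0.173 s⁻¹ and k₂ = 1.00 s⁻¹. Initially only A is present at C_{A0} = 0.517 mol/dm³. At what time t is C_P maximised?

The intermediate peaks when r₁ = r₂, i.e. k₁e^(−k₁t) = k₂e^(−k₂t), giving t_opt = ln(k₂/k₁)/(k₂−k₁).
= ln(1.00/0.173)/(1.00−0.173) = ln(5.780)/0.8270 = 1.754/0.8270 = 2.12 s.

2.12 s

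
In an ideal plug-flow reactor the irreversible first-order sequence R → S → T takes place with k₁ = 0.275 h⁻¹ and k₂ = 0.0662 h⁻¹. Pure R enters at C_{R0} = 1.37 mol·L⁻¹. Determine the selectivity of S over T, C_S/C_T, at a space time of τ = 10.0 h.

1.75

For first-order series with pure R initially, C_S(τ) = k₁C_{R0}/(k₂−k₁)·(e^(−k₁τ) − e^(−k₂τ)).
e^(−k₁τ) = e^(−0.275×10.0) = e^(−2.750) = 0.06393; e^(−k₂τ) = e^(−0.6620) = 0.5158.
C_S = 0.275×1.37/(0.0662−0.275) × (0.06393−0.5158) = (-1.804)×(-0.4519) = 0.8154 mol·L⁻¹.
C_R = C_{R0}e^(−k₁τ) = 0.08758 mol·L⁻¹, so C_T = C_{R0}−C_R−C_S = 0.4670 mol·L⁻¹; C_S/C_T = 1.75.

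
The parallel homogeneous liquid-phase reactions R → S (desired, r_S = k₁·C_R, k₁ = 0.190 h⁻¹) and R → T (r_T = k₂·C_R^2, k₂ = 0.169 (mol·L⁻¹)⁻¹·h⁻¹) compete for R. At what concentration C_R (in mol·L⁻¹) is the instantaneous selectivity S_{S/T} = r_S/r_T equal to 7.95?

S_{S/T} = (k₁/k₂)·C_R⁻¹ ⇒ C_R = (S·k₂/k₁)^(-1).
= (7.95×0.169/0.190)^(-1) = (7.071)^(-1) = 0.141 mol·L⁻¹.

0.141 mol·L⁻¹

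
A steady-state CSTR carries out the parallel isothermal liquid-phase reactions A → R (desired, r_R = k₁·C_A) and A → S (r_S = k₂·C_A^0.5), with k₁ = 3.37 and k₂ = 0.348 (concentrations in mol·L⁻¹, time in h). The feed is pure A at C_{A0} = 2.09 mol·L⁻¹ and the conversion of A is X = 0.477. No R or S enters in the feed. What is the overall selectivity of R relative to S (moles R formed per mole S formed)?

Exit C_A = C_{A0}(1−X) = 2.09×0.523 = 1.093 mol·L⁻¹.
Rates in a CSTR are evaluated at the outlet concentration: r_R = 3.37×1.093 = 3.684, r_S = 0.348×1.093^0.5 = 0.3638.
Overall selectivity = C_R/C_S = r_Rτ/(r_Sτ) = r_R/r_S = 10.1.

10.1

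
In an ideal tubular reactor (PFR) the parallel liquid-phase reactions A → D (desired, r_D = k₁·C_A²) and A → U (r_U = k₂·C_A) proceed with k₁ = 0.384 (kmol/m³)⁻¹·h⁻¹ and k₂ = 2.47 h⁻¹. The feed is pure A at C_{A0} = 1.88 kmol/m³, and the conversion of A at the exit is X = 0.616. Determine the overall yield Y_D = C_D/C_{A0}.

0.103

C_A = C_{A0}(1−X) = 0.7219 kmol/m³.
Along a PFR/batch, dC_U/dC_A = −r_U/(r_D+r_U) = −k₂/(k₂+k₁·C_A).
Integrating from C_{A0} to C_A: C_U = (2.47/0.384)·ln[(2.47+0.384·1.88)/(2.47+0.384·0.722)] = 6.432·ln(3.192/2.747) = 0.9651 kmol/m³.
Then C_D = (C_{A0}−C_A) − C_U = 1.158 − 0.9651 = 0.1930 kmol/m³.
Y_D = C_D/C_{A0} = 0.1930/1.88 = 0.103.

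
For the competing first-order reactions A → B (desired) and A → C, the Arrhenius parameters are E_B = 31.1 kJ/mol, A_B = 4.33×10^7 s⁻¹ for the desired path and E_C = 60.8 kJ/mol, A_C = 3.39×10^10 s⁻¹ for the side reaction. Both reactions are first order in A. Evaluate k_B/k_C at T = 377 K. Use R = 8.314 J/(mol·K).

16.7

k_B/k_C = (A_B/A_C)·exp[−(E_B−E_C)/(RT)] = (A_B/A_C)·exp[(E_C−E_B)/(RT)].
(E_C−E_B)/(RT) = (60.8−31.1)×10³/(8.314×377) = 29700/3134 = 9.476.
k_B/k_C = (4.33×10^7/3.39×10^10)·exp(9.476) = 0.001277 × 13037 = 16.7.
Since E_B < E_C, lowering the temperature improves selectivity toward B.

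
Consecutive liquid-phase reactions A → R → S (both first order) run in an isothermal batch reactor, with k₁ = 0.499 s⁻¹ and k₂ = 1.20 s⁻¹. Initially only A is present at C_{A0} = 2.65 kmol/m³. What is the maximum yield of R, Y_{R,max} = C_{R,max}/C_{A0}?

At the optimum, C_{R,max}/C_{A0} = (k₁/k₂)^[k₂/(k₂−k₁)].
= (0.499/1.20)^(1.20/(1.20−0.499)) = (0.4158)^(1.712) = 0.2227.

0.223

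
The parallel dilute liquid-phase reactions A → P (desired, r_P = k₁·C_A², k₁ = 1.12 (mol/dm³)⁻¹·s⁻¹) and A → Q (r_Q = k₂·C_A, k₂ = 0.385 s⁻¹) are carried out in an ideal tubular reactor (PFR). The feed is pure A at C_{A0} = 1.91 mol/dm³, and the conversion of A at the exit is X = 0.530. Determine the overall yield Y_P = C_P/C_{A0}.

0.423

C_A = C_{A0}(1−X) = 0.8977 mol/dm³.
Along a PFR/batch, dC_Q/dC_A = −r_Q/(r_P+r_Q) = −k₂/(k₂+k₁·C_A).
Integrating from C_{A0} to C_A: C_Q = (0.385/1.12)·ln[(0.385+1.12·1.91)/(0.385+1.12·0.898)] = 0.3438·ln(2.524/1.390) = 0.2050 mol/dm³.
Then C_P = (C_{A0}−C_A) − C_Q = 1.012 − 0.2050 = 0.8073 mol/dm³.
Y_P = C_P/C_{A0} = 0.8073/1.91 = 0.423.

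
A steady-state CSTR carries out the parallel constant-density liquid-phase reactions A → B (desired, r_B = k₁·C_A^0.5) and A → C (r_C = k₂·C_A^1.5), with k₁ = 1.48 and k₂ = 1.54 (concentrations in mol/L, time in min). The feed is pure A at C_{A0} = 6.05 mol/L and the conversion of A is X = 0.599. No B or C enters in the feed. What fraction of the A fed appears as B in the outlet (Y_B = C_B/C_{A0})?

Exit C_A = C_{A0}(1−X) = 6.05×0.401 = 2.426 mol/L.
In a CSTR the entire volume is at exit conditions, so r_B = 1.48×2.426^0.5 = 2.305 and r_C = 1.54×2.426^1.5 = 5.819.
Fraction of consumed A going to B: r_B/(r_B+r_C) = 0.2837.
C_B = 0.2837·C_{A0}·X = 0.2837×6.05×0.599 = 1.03 mol/L; Y_B = C_B/C_{A0} = 0.170.

0.170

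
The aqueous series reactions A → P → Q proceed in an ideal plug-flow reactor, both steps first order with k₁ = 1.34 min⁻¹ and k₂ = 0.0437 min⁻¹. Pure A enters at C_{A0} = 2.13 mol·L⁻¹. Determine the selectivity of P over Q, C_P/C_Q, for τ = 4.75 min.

5.23

Solving the coupled first-order balances gives C_P(τ) = [k₁/(k₂−k₁)]·C_{A0}·(e^(−k₁τ) − e^(−k₂τ)).
e^(−k₁τ) = e^(−1.34×4.75) = e^(−6.365) = 0.001721; e^(−k₂τ) = e^(−0.2076) = 0.8126.
C_P = 1.34×2.13/(0.0437−1.34) × (0.001721−0.8126) = (-2.202)×(-0.8108) = 1.785 mol·L⁻¹.
C_A = C_{A0}e^(−k₁τ) = 0.003665 mol·L⁻¹, so C_Q = C_{A0}−C_A−C_P = 0.3410 mol·L⁻¹; C_P/C_Q = 5.23.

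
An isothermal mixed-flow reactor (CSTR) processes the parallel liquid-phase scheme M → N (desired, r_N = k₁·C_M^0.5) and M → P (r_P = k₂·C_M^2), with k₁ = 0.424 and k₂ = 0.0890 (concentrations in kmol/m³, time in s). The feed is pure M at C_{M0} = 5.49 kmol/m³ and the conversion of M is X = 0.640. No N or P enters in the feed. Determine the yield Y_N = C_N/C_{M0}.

Exit C_M = C_{M0}(1−X) = 5.49×0.360 = 1.976 kmol/m³.
Rates in a CSTR are evaluated at the outlet concentration: r_N = 0.424×1.976^0.5 = 0.5961, r_P = 0.0890×1.976^2 = 0.3476.
Fraction of consumed M going to N: r_N/(r_N+r_P) = 0.6316.
C_N = 0.6316·C_{M0}·X = 0.6316×5.49×0.640 = 2.22 kmol/m³; Y_N = C_N/C_{M0} = 0.404.

0.404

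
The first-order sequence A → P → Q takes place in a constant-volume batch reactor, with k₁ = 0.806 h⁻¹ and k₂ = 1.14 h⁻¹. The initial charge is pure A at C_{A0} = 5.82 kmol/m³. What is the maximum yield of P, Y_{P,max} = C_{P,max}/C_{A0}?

At the optimum, C_{P,max}/C_{A0} = (k₁/k₂)^[k₂/(k₂−k₁)].
= (0.806/1.14)^(1.14/(1.14−0.806)) = (0.7070)^(3.413) = 0.3063.

0.306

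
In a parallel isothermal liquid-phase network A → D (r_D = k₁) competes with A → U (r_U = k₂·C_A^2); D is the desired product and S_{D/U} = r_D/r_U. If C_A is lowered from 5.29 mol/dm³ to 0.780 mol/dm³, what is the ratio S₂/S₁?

S_{D/U} = (k₁/k₂)·C_A^-2, so S₂/S₁ = (C_{A,2}/C_{A,1})^-2.
= (0.780/5.29)^(-2) = (0.1474)^(-2) = 46.0.
Selectivity toward D rises as C_A falls — low-concentration operation is favoured.

46.0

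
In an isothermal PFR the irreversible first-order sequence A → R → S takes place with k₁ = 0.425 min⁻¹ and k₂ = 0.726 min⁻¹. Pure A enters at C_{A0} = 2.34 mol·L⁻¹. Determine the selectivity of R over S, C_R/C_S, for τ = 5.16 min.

The intermediate concentration in a first-order A→B→C sequence is C_R = k₁C_{A0}(e^(−k₁τ) − e^(−k₂τ))/(k₂−k₁).
e^(−k₁τ) = e^(−0.425×5.16) = e^(−2.193) = 0.1116; e^(−k₂τ) = e^(−3.746) = 0.02361.
C_R = 0.425×2.34/(0.726−0.425) × (0.1116−0.02361) = 3.304×0.08797 = 0.2907 mol·L⁻¹.
C_A = C_{A0}e^(−k₁τ) = 0.2611 mol·L⁻¹, so C_S = C_{A0}−C_A−C_R = 1.788 mol·L⁻¹; C_R/C_S = 0.163.

0.163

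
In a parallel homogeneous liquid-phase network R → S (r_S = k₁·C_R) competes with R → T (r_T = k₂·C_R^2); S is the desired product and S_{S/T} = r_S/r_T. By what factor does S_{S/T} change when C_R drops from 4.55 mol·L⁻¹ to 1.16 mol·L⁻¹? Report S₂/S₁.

S_{S/T} = (k₁/k₂)·C_R⁻¹, so S₂/S₁ = (C_{R,2}/C_{R,1})⁻¹.
= 4.55/1.16 = 3.92.
Selectivity toward S rises as C_R falls — low-concentration operation is favoured.

3.92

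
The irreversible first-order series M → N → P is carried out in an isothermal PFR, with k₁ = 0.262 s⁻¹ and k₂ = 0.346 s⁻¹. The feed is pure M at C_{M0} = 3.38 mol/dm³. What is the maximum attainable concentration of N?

1.08 mol/dm³

At the optimum, C_{N,max}/C_{M0} = (k₁/k₂)^[k₂/(k₂−k₁)].
= (0.262/0.346)^(0.346/(0.346−0.262)) = (0.7572)^(4.119) = 0.3181.
C_{N,max} = 0.3181×3.38 = 1.08 mol/dm³.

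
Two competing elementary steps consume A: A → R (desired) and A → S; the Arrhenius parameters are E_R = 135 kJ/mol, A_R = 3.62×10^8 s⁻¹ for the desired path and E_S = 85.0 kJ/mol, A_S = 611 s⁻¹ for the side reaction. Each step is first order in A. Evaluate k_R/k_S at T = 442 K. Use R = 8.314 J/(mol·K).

0.730

With equal orders, S_{R/S} = k_R/k_S = (A_R/A_S)·exp[(E_S−E_R)/(RT)].
(E_S−E_R)/(RT) = (85.0−135)×10³/(8.314×442) = -50000/3675 = -13.61.
k_R/k_S = (3.62×10^8/611)·exp(-13.61) = 5.925×10^5 × 1.233×10^-6 = 0.730.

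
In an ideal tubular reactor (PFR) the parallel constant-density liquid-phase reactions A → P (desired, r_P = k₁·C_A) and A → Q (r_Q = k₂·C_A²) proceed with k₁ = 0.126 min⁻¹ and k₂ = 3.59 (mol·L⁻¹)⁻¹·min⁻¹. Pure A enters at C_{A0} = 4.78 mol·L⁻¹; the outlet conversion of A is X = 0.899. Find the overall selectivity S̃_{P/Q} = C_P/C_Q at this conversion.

C_A = C_{A0}(1−X) = 0.4828 mol·L⁻¹.
Along a PFR/batch, dC_P/dC_A = −r_P/(r_P+r_Q) = −k₁/(k₁+k₂·C_A).
Integrating from C_{A0} to C_A: C_P = (0.126/3.59)·ln[(0.126+3.59·4.78)/(0.126+3.59·0.483)] = 0.03510·ln(17.29/1.859) = 0.07826 mol·L⁻¹.
C_Q = (C_{A0}−C_A)−C_P = 4.219 mol·L⁻¹; S̃_{P/Q} = 0.07826/4.219 = 0.0185.

0.0185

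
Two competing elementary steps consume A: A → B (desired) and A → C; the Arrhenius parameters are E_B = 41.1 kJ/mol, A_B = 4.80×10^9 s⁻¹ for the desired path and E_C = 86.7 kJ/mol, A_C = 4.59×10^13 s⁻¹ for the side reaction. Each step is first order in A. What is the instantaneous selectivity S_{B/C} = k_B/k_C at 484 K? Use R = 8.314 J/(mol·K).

k_B/k_C = (A_B/A_C)·exp[−(E_B−E_C)/(RT)] = (A_B/A_C)·exp[(E_C−E_B)/(RT)].
(E_C−E_B)/(RT) = (86.7−41.1)×10³/(8.314×484) = 45600/4024 = 11.33.
k_B/k_C = (4.80×10^9/4.59×10^13)·exp(11.33) = 1.046×10^-4 × 83456 = 8.73.
Since E_B < E_C, lowering the temperature improves selectivity toward B.

8.73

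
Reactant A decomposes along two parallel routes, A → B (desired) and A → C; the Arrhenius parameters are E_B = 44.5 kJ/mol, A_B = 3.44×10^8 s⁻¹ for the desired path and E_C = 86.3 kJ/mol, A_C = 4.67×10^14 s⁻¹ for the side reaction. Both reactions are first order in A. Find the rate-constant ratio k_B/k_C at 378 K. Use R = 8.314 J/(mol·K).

0.440

With equal orders, S_{B/C} = k_B/k_C = (A_B/A_C)·exp[(E_C−E_B)/(RT)].
(E_C−E_B)/(RT) = (86.3−44.5)×10³/(8.314×378) = 41800/3143 = 13.30.
k_B/k_C = (3.44×10^8/4.67×10^14)·exp(13.30) = 7.366×10^-7 × 5.976×10^5 = 0.440.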